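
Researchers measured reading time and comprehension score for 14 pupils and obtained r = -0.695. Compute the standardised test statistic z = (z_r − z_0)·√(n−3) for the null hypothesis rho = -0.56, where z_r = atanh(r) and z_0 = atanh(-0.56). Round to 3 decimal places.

z_r = atanh(-0.695) = -0.857563,  z_0 = atanh(-0.56) = -0.632833
SE = 1/√(n−3) = 1/√11 = 0.301511
z = (z_r − z_0)/SE = (-0.857563 − (-0.632833)) / 0.301511 = -0.224730 / 0.301511 = -0.745

-0.745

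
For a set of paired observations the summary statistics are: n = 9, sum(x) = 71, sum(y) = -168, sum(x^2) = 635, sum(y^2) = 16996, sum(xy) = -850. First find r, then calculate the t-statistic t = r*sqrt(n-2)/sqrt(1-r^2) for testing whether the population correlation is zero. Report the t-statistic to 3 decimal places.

Numerator: nΣxy − (Σx)(Σy) = 9·(-850) − (71)(-168) = 4278
Denominator: √[(nΣx²−(Σx)²)(nΣy²−(Σy)²)]
  nΣx²−(Σx)² = 9·635 − 5041 = 674;  nΣy²−(Σy)² = 9·16996 − 28224 = 124740
  √(674·124740) = √84074760 = 9169.2290
r = 4278 / 9169.2290 = 0.4666
t = r·√(n−2)/√(1−r²) = 0.4666·√7 / √(1−0.217716) = 1.234508 / 0.884468 = 1.396

1.396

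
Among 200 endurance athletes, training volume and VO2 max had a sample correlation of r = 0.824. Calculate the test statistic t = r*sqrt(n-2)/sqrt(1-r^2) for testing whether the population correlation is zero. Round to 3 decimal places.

t = r·√(n−2) / √(1−r²) with r = 0.824, n = 200
  = 0.824·√198 / √(1 − 0.678976)
  = 0.824·14.071247 / 0.566590
  = 11.594708 / 0.566590 = 20.464

20.464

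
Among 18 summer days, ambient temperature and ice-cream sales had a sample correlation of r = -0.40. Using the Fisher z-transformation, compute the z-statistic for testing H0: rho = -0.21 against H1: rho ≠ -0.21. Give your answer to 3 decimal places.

z_r = atanh(-0.40) = -0.423649,  z_0 = atanh(-0.21) = -0.213171
SE = 1/√(n−3) = 1/√15 = 0.258199
z = (z_r − z_0)/SE = (-0.423649 − (-0.213171)) / 0.258199 = -0.210478 / 0.258199 = -0.815

-0.815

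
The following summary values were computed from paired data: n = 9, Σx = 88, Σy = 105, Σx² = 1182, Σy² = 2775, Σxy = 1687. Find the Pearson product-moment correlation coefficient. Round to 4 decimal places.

0.9353

Numerator: nΣxy − (Σx)(Σy) = 9·1687 − (88)(105) = 5943
Denominator: √[(nΣx²−(Σx)²)(nΣy²−(Σy)²)]
  nΣx²−(Σx)² = 9·1182 − 7744 = 2894;  nΣy²−(Σy)² = 9·2775 − 11025 = 13950
  √(2894·13950) = √40371300 = 6353.8414
r = 5943 / 6353.8414 = 0.9353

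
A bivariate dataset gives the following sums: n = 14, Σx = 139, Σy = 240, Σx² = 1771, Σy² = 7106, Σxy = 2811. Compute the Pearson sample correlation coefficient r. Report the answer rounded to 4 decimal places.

0.3959

S_xy = nΣxy − ΣxΣy = 14·2811 − 139·240 = 39354 − 33360 = 5994
S_xx = nΣx² − (Σx)² = 14·1771 − 139² = 24794 − 19321 = 5473
S_yy = nΣy² − (Σy)² = 14·7106 − 240² = 99484 − 57600 = 41884
r = S_xy / √(S_xx·S_yy) = 5994 / √(5473·41884) = 5994 / √229231132 = 5994 / 15140.3808 = 0.3959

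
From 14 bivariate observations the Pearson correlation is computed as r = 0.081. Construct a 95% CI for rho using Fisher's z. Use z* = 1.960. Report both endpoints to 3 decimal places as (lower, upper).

z_r = atanh(0.081) = 0.081178;  SE = 1/√(n−3) = 1/√11 = 0.301511
z-limits: 0.081178 ± 1.960·0.301511 = 0.081178 ± 0.590962 = [-0.509784, 0.672140]
ρ-limits: (tanh -0.509784, tanh 0.672140) = (-0.470, 0.586)

(-0.470, 0.586)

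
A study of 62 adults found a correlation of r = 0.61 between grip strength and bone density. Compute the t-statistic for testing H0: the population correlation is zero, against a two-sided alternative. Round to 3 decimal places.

5.963

1 − r² = 1 − 0.3721 = 0.6279;  √(1−r²) = 0.792401
√(n−2) = √60 = 7.745967
t = r·√(n−2)/√(1−r²) = 0.61 · 7.745967 / 0.792401 = 5.963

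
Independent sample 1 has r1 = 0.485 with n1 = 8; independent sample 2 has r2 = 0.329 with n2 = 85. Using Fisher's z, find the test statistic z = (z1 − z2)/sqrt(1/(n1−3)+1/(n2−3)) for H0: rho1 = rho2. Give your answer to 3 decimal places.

z1 = atanh(0.485) = 0.529502,  z2 = atanh(0.329) = 0.341706
SE = √(1/(n1−3) + 1/(n2−3)) = √(1/5 + 1/82) = √(0.2000000 + 0.0121951) = √0.2121951 = 0.460646
z = (z1 − z2)/SE = (0.529502 − 0.341706) / 0.460646 = 0.187796 / 0.460646 = 0.408

0.408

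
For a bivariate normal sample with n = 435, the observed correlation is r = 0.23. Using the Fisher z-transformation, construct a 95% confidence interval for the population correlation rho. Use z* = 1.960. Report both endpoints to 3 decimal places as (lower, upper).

(0.139, 0.317)

z_r = atanh(0.23) = 0.234189;  SE = 1/√(n−3) = 1/√432 = 0.048113
z-limits: 0.234189 ± 1.960·0.048113 = 0.234189 ± 0.094301 = [0.139888, 0.328490]
ρ-limits: (tanh 0.139888, tanh 0.328490) = (0.139, 0.317)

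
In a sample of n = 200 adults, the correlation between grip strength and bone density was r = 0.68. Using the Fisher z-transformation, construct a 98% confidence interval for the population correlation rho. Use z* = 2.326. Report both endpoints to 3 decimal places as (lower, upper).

(0.581, 0.759)

z_r = atanh(0.68) = 0.829114;  SE = 1/√(n−3) = 1/√197 = 0.071247
z-limits: 0.829114 ± 2.326·0.071247 = 0.829114 ± 0.165721 = [0.663393, 0.994835]
ρ-limits: (tanh 0.663393, tanh 0.994835) = (0.581, 0.759)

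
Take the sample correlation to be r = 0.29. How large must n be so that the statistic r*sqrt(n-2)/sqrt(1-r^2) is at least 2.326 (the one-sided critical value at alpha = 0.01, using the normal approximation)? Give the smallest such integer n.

61

Need r·√(n−2)/√(1−r²) ≥ 2.326
√(n−2) ≥ 2.326·√(1−0.0841) / 0.29 = 2.326·0.957027 / 0.29 = 7.6760
n−2 ≥ 58.9210  ⇒  n ≥ 60.9210
Smallest integer n = 61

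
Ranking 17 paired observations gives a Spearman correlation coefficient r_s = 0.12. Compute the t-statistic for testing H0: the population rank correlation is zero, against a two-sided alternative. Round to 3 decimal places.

0.468

t = r_s·√(n−2) / √(1−r_s²) with r_s = 0.12, n = 17
  = 0.12·√15 / √(1 − 0.0144)
  = 0.12·3.872983 / 0.992774
  = 0.464758 / 0.992774 = 0.468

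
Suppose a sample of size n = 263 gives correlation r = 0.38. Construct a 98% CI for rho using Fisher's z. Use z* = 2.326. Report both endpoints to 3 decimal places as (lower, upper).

(0.250, 0.496)

Fisher z: z_r = atanh(r) = ½·ln((1+0.38)/(1−0.38)) = 0.400060
SE(z) = 1/√(n−3) = 1/√260 = 0.062017
98% ⇒ z* = 2.326; margin = 2.326·0.062017 = 0.144252
CI on z-scale: (0.255808, 0.544312)
Back-transform: tanh(0.255808) = 0.250370, tanh(0.544312) = 0.496245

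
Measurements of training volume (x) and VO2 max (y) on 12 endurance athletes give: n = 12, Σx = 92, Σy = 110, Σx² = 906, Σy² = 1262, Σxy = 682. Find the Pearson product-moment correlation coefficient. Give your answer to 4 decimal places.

Numerator: nΣxy − (Σx)(Σy) = 12·682 − (92)(110) = -1936
Denominator: √[(nΣx²−(Σx)²)(nΣy²−(Σy)²)]
  nΣx²−(Σx)² = 12·906 − 8464 = 2408;  nΣy²−(Σy)² = 12·1262 − 12100 = 3044
  √(2408·3044) = √7329952 = 2707.3884
r = -1936 / 2707.3884 = -0.7151

-0.7151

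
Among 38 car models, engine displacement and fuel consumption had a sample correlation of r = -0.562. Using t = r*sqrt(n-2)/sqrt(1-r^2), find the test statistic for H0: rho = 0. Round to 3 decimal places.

1 − r² = 1 − 0.315844 = 0.684156;  √(1−r²) = 0.827137
√(n−2) = √36 = 6.000000
t = r·√(n−2)/√(1−r²) = -0.562 · 6.000000 / 0.827137 = -4.077

-4.077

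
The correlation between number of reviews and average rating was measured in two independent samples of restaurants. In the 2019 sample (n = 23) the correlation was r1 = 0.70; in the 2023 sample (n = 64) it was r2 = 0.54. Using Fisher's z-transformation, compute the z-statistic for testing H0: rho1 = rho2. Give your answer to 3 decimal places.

1.021

z1 = atanh(0.70) = 0.867301,  z2 = atanh(0.54) = 0.604156
SE = √(1/(n1−3) + 1/(n2−3)) = √(1/20 + 1/61) = √(0.0500000 + 0.0163934) = √0.0663934 = 0.257669
z = (z1 − z2)/SE = (0.867301 − 0.604156) / 0.257669 = 0.263145 / 0.257669 = 1.021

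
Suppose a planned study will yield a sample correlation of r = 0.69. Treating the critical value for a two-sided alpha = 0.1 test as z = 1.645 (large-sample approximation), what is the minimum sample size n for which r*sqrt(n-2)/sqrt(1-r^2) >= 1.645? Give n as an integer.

5

Need r·√(n−2)/√(1−r²) ≥ 1.645
√(n−2) ≥ 1.645·√(1−0.4761) / 0.69 = 1.645·0.723809 / 0.69 = 1.7256
n−2 ≥ 2.9777  ⇒  n ≥ 4.9777
Smallest integer n = 5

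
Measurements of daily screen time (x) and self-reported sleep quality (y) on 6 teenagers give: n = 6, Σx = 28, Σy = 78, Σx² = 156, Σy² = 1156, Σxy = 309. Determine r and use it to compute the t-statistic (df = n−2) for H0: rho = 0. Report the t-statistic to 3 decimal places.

-4.598

Numerator: nΣxy − (Σx)(Σy) = 6·309 − (28)(78) = -330
Denominator: √[(nΣx²−(Σx)²)(nΣy²−(Σy)²)]
  nΣx²−(Σx)² = 6·156 − 784 = 152;  nΣy²−(Σy)² = 6·1156 − 6084 = 852
  √(152·852) = √129504 = 359.8666
r = -330 / 359.8666 = -0.9170
t = r·√(n−2)/√(1−r²) = -0.9170·√4 / √(1−0.840889) = -1.834000 / 0.398887 = -4.598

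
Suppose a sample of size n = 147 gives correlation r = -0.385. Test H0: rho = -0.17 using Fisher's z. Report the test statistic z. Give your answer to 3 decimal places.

z_r = atanh(-0.385) = -0.405917,  z_0 = atanh(-0.17) = -0.171667
SE = 1/√(n−3) = 1/√144 = 0.083333
z = (z_r − z_0)/SE = (-0.405917 − (-0.171667)) / 0.083333 = -0.234250 / 0.083333 = -2.811

-2.811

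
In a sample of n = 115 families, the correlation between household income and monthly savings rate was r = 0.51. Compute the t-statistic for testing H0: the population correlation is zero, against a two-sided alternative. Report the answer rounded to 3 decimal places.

6.303

1 − r² = 1 − 0.2601 = 0.7399;  √(1−r²) = 0.860174
√(n−2) = √113 = 10.630146
t = r·√(n−2)/√(1−r²) = 0.51 · 10.630146 / 0.860174 = 6.303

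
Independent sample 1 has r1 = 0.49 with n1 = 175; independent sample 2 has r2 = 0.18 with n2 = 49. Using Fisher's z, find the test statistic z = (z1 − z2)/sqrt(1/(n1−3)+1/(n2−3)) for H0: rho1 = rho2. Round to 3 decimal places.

Fisher z-transforms: z1 = atanh(0.49) = 0.536060, z2 = atanh(0.18) = 0.181983; difference d = 0.354077
Var(d) = 1/172 + 1/46 = 0.0058140 + 0.0217391 = 0.0275531
z = d/√Var(d) = 0.354077 / √0.0275531 = 0.354077 / 0.165991 = 2.133

2.133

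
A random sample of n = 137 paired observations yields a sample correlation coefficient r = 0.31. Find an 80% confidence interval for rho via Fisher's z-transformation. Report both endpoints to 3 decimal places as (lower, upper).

(0.207, 0.406)

Fisher z: z_r = atanh(r) = ½·ln((1+0.31)/(1−0.31)) = 0.320545
SE(z) = 1/√(n−3) = 1/√134 = 0.086387
80% ⇒ z* = 1.282; margin = 1.282·0.086387 = 0.110748
CI on z-scale: (0.209797, 0.431293)
Back-transform: tanh(0.209797) = 0.206772, tanh(0.431293) = 0.406401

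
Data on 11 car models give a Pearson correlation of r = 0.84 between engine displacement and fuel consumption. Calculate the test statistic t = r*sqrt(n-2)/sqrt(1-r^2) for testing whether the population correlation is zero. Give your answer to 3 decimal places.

1 − r² = 1 − 0.7056 = 0.2944;  √(1−r²) = 0.542586
√(n−2) = √9 = 3.000000
t = r·√(n−2)/√(1−r²) = 0.84 · 3.000000 / 0.542586 = 4.644

4.644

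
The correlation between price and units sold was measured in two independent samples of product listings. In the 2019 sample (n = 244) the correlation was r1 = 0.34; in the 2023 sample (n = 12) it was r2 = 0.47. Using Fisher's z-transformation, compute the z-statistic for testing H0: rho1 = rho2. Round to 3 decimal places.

Fisher z-transforms: z1 = atanh(0.34) = 0.354093, z2 = atanh(0.47) = 0.510070; difference d = -0.155977
Var(d) = 1/241 + 1/9 = 0.0041494 + 0.1111111 = 0.1152605
z = d/√Var(d) = -0.155977 / √0.1152605 = -0.155977 / 0.339500 = -0.459

-0.459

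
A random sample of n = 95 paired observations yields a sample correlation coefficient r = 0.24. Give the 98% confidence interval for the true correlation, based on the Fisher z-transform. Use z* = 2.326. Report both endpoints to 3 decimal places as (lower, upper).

(0.002, 0.452)

Fisher z: z_r = atanh(r) = ½·ln((1+0.24)/(1−0.24)) = 0.244774
SE(z) = 1/√(n−3) = 1/√92 = 0.104257
98% ⇒ z* = 2.326; margin = 2.326·0.104257 = 0.242502
CI on z-scale: (0.002272, 0.487276)
Back-transform: tanh(0.002272) = 0.002272, tanh(0.487276) = 0.452052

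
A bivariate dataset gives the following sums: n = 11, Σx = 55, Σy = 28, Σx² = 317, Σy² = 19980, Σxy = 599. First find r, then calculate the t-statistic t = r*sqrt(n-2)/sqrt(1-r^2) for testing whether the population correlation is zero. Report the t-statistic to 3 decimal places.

Numerator: nΣxy − (Σx)(Σy) = 11·599 − (55)(28) = 5049
Denominator: √[(nΣx²−(Σx)²)(nΣy²−(Σy)²)]
  nΣx²−(Σx)² = 11·317 − 3025 = 462;  nΣy²−(Σy)² = 11·19980 − 784 = 218996
  √(462·218996) = √101176152 = 10058.6357
r = 5049 / 10058.6357 = 0.5020
t = r·√(n−2)/√(1−r²) = 0.5020·√9 / √(1−0.252004) = 1.506000 / 0.864868 = 1.741

1.741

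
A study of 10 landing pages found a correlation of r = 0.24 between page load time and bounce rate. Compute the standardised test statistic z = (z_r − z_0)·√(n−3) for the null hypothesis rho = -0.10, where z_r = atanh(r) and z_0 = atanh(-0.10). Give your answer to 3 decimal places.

0.913

Fisher z: atanh(0.24) = 0.244774, atanh(-0.10) = -0.100335
z = (z_r − z_0)·√(n−3) = (0.244774 − (-0.100335))·√7 = 0.345109 · 2.645751 = 0.913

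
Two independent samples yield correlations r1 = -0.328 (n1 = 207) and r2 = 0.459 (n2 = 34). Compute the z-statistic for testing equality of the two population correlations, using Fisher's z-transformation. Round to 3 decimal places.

z1 = atanh(-0.328) = -0.340585,  z2 = atanh(0.459) = 0.496044
SE = √(1/(n1−3) + 1/(n2−3)) = √(1/204 + 1/31) = √(0.0049020 + 0.0322581) = √0.0371601 = 0.192770
z = (z1 − z2)/SE = (-0.340585 − 0.496044) / 0.192770 = -0.836629 / 0.192770 = -4.340

-4.340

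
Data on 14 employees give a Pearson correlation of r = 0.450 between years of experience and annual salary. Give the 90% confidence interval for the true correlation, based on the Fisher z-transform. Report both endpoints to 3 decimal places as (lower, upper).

(-0.011, 0.753)

z_r = atanh(0.450) = 0.484700;  SE = 1/√(n−3) = 1/√11 = 0.301511
z-limits: 0.484700 ± 1.645·0.301511 = 0.484700 ± 0.495986 = [-0.011286, 0.980686]
ρ-limits: (tanh -0.011286, tanh 0.980686) = (-0.011, 0.753)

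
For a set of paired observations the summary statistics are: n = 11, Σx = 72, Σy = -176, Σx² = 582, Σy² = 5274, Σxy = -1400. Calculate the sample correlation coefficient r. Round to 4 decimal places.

S_xy = nΣxy − ΣxΣy = 11·(-1400) − 72·(-176) = -15400 − (-12672) = -2728
S_xx = nΣx² − (Σx)² = 11·582 − 72² = 6402 − 5184 = 1218
S_yy = nΣy² − (Σy)² = 11·5274 − (-176)² = 58014 − 30976 = 27038
r = S_xy / √(S_xx·S_yy) = -2728 / √(1218·27038) = -2728 / √32932284 = -2728 / 5738.6657 = -0.4754

-0.4754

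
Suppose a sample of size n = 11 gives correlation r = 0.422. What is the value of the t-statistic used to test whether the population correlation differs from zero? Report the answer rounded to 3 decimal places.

t = r·√(n−2) / √(1−r²) with r = 0.422, n = 11
  = 0.422·√9 / √(1 − 0.178084)
  = 0.422·3.000000 / 0.906596
  = 1.266000 / 0.906596 = 1.396

1.396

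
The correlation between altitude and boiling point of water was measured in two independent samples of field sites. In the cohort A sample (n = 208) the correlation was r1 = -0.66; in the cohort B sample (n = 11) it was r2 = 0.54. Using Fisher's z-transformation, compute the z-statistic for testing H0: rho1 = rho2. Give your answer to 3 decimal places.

z1 = atanh(-0.66) = -0.792814,  z2 = atanh(0.54) = 0.604156
SE = √(1/(n1−3) + 1/(n2−3)) = √(1/205 + 1/8) = √(0.0048780 + 0.1250000) = √0.1298780 = 0.360386
z = (z1 − z2)/SE = (-0.792814 − 0.604156) / 0.360386 = -1.396970 / 0.360386 = -3.876

-3.876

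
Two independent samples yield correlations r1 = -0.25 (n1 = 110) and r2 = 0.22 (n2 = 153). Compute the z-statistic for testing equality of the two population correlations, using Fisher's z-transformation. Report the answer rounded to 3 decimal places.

-3.786

Fisher z-transforms: z1 = atanh(-0.25) = -0.255413, z2 = atanh(0.22) = 0.223656; difference d = -0.479069
Var(d) = 1/107 + 1/150 = 0.0093458 + 0.0066667 = 0.0160125
z = d/√Var(d) = -0.479069 / √0.0160125 = -0.479069 / 0.126541 = -3.786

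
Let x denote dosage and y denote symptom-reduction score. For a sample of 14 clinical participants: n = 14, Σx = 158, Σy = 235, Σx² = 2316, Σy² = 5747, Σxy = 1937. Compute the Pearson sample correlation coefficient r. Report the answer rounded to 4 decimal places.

S_xy = nΣxy − ΣxΣy = 14·1937 − 158·235 = 27118 − 37130 = -10012
S_xx = nΣx² − (Σx)² = 14·2316 − 158² = 32424 − 24964 = 7460
S_yy = nΣy² − (Σy)² = 14·5747 − 235² = 80458 − 55225 = 25233
r = S_xy / √(S_xx·S_yy) = -10012 / √(7460·25233) = -10012 / √188238180 = -10012 / 13719.9920 = -0.7297

-0.7297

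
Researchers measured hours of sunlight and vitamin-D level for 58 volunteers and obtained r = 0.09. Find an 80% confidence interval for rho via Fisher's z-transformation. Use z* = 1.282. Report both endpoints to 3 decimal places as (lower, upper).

z_r = atanh(0.09) = 0.090244;  SE = 1/√(n−3) = 1/√55 = 0.134840
z-limits: 0.090244 ± 1.282·0.134840 = 0.090244 ± 0.172865 = [-0.082621, 0.263109]
ρ-limits: (tanh -0.082621, tanh 0.263109) = (-0.082, 0.257)

(-0.082, 0.257)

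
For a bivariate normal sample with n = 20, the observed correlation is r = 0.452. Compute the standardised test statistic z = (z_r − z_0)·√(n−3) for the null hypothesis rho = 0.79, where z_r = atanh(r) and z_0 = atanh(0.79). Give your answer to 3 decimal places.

Fisher z: atanh(0.452) = 0.487211, atanh(0.79) = 1.071432
z = (z_r − z_0)·√(n−3) = (0.487211 − 1.071432)·√17 = -0.584221 · 4.123106 = -2.409

-2.409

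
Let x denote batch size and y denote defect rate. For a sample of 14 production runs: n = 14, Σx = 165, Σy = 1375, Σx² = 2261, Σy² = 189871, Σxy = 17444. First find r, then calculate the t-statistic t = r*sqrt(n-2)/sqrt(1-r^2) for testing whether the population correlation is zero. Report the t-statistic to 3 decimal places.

1.079

S_xy = nΣxy − ΣxΣy = 14·17444 − 165·1375 = 244216 − 226875 = 17341
S_xx = nΣx² − (Σx)² = 14·2261 − 165² = 31654 − 27225 = 4429
S_yy = nΣy² − (Σy)² = 14·189871 − 1375² = 2658194 − 1890625 = 767569
r = S_xy / √(S_xx·S_yy) = 17341 / √(4429·767569) = 17341 / √3399563101 = 17341 / 58305.7725 = 0.2974
t = r·√(n−2)/√(1−r²) = 0.2974·√12 / √(1−0.088447) = 1.030224 / 0.954753 = 1.079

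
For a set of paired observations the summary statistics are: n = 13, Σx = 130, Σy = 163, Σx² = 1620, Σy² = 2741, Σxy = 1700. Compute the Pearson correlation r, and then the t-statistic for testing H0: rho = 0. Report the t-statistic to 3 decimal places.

S_xy = nΣxy − ΣxΣy = 13·1700 − 130·163 = 22100 − 21190 = 910
S_xx = nΣx² − (Σx)² = 13·1620 − 130² = 21060 − 16900 = 4160
S_yy = nΣy² − (Σy)² = 13·2741 − 163² = 35633 − 26569 = 9064
r = S_xy / √(S_xx·S_yy) = 910 / √(4160·9064) = 910 / √37706240 = 910 / 6140.5407 = 0.1482
t = r·√(n−2)/√(1−r²) = 0.1482·√11 / √(1−0.021963) = 0.491524 / 0.988958 = 0.497

0.497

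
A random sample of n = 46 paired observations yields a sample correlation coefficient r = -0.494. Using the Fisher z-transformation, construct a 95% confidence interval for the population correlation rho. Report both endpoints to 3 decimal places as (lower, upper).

z_r = atanh(-0.494) = -0.541338;  SE = 1/√(n−3) = 1/√43 = 0.152499
z-limits: -0.541338 ± 1.960·0.152499 = -0.541338 ± 0.298898 = [-0.840236, -0.242440]
ρ-limits: (tanh -0.840236, tanh -0.242440) = (-0.686, -0.238)

(-0.686, -0.238)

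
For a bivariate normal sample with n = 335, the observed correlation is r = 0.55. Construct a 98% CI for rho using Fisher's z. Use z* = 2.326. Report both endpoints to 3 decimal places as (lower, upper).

z_r = atanh(0.55) = 0.618381;  SE = 1/√(n−3) = 1/√332 = 0.054882
z-limits: 0.618381 ± 2.326·0.054882 = 0.618381 ± 0.127656 = [0.490725, 0.746037]
ρ-limits: (tanh 0.490725, tanh 0.746037) = (0.455, 0.633)

(0.455, 0.633)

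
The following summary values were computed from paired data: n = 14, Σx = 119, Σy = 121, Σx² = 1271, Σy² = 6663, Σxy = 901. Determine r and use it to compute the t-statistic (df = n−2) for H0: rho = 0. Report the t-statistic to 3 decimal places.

-0.368

Numerator: nΣxy − (Σx)(Σy) = 14·901 − (119)(121) = -1785
Denominator: √[(nΣx²−(Σx)²)(nΣy²−(Σy)²)]
  nΣx²−(Σx)² = 14·1271 − 14161 = 3633;  nΣy²−(Σy)² = 14·6663 − 14641 = 78641
  √(3633·78641) = √285702753 = 16902.7439
r = -1785 / 16902.7439 = -0.1056
t = r·√(n−2)/√(1−r²) = -0.1056·√12 / √(1−0.011151) = -0.365809 / 0.994409 = -0.368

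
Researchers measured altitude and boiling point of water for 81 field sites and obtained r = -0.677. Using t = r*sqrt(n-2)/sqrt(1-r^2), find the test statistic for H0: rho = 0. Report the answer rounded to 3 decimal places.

-8.176

1 − r² = 1 − 0.458329 = 0.541671;  √(1−r²) = 0.735983
√(n−2) = √79 = 8.888194
t = r·√(n−2)/√(1−r²) = -0.677 · 8.888194 / 0.735983 = -8.176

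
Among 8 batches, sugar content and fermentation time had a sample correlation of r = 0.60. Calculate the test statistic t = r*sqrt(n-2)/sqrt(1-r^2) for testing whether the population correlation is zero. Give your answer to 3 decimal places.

t = r·√(n−2) / √(1−r²) with r = 0.60, n = 8
  = 0.60·√6 / √(1 − 0.3600)
  = 0.60·2.449490 / 0.800000
  = 1.469694 / 0.800000 = 1.837

1.837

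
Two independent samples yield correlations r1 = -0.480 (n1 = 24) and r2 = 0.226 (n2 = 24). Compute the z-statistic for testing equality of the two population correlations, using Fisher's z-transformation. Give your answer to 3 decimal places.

-2.440

z1 = atanh(-0.480) = -0.522984,  z2 = atanh(0.226) = 0.229970
SE = √(1/(n1−3) + 1/(n2−3)) = √(1/21 + 1/21) = √(0.0476190 + 0.0476190) = √0.0952380 = 0.308607
z = (z1 − z2)/SE = (-0.522984 − 0.229970) / 0.308607 = -0.752954 / 0.308607 = -2.440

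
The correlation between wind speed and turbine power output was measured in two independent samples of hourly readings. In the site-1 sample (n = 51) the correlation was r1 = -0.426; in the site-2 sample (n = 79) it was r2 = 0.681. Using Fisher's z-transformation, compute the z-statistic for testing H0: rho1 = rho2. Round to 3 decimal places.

-6.975

Fisher z-transforms: z1 = atanh(-0.426) = -0.455000, z2 = atanh(0.681) = 0.830977; difference d = -1.285977
Var(d) = 1/48 + 1/76 = 0.0208333 + 0.0131579 = 0.0339912
z = d/√Var(d) = -1.285977 / √0.0339912 = -1.285977 / 0.184367 = -6.975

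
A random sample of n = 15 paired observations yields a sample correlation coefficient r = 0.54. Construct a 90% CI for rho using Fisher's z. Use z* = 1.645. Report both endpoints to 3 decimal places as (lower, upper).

z_r = atanh(0.54) = 0.604156;  SE = 1/√(n−3) = 1/√12 = 0.288675
z-limits: 0.604156 ± 1.645·0.288675 = 0.604156 ± 0.474870 = [0.129286, 1.079026]
ρ-limits: (tanh 0.129286, tanh 1.079026) = (0.129, 0.793)

(0.129, 0.793)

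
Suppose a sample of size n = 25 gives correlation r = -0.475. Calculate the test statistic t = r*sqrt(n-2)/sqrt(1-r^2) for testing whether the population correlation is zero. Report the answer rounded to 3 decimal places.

t = r·√(n−2) / √(1−r²) with r = -0.475, n = 25
  = -0.475·√23 / √(1 − 0.225625)
  = -0.475·4.795832 / 0.879986
  = -2.278020 / 0.879986 = -2.589

-2.589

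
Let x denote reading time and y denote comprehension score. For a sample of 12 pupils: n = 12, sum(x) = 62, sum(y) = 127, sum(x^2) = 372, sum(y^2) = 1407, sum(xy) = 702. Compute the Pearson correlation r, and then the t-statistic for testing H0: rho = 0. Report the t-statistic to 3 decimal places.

4.274

Numerator: nΣxy − (Σx)(Σy) = 12·702 − (62)(127) = 550
Denominator: √[(nΣx²−(Σx)²)(nΣy²−(Σy)²)]
  nΣx²−(Σx)² = 12·372 − 3844 = 620;  nΣy²−(Σy)² = 12·1407 − 16129 = 755
  √(620·755) = √468100 = 684.1783
r = 550 / 684.1783 = 0.8039
t = r·√(n−2)/√(1−r²) = 0.8039·√10 / √(1−0.646255) = 2.542155 / 0.594765 = 4.274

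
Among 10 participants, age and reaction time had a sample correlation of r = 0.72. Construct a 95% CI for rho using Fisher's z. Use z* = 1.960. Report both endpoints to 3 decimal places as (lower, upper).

(0.165, 0.929)

z_r = atanh(0.72) = 0.907645;  SE = 1/√(n−3) = 1/√7 = 0.377964
z-limits: 0.907645 ± 1.960·0.377964 = 0.907645 ± 0.740809 = [0.166836, 1.648454]
ρ-limits: (tanh 0.166836, tanh 1.648454) = (0.165, 0.929)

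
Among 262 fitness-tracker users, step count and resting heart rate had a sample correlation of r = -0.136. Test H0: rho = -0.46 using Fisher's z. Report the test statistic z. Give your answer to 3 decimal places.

Fisher z: atanh(-0.136) = -0.136848, atanh(-0.46) = -0.497311
z = (z_r − z_0)·√(n−3) = (-0.136848 − (-0.497311))·√259 = 0.360463 · 16.093477 = 5.801

5.801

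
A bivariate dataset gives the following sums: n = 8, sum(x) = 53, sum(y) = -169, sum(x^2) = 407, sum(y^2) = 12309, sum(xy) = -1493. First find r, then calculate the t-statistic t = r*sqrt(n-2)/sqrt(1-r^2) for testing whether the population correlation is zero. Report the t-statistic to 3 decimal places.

-1.548

Numerator: nΣxy − (Σx)(Σy) = 8·(-1493) − (53)(-169) = -2987
Denominator: √[(nΣx²−(Σx)²)(nΣy²−(Σy)²)]
  nΣx²−(Σx)² = 8·407 − 2809 = 447;  nΣy²−(Σy)² = 8·12309 − 28561 = 69911
  √(447·69911) = √31250217 = 5590.1894
r = -2987 / 5590.1894 = -0.5343
t = r·√(n−2)/√(1−r²) = -0.5343·√6 / √(1−0.285476) = -1.308762 / 0.845295 = -1.548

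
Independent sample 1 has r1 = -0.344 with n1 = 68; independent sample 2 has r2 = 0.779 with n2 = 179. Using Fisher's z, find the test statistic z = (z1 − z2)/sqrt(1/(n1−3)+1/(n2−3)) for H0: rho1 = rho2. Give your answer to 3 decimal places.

-9.656

Fisher z-transforms: z1 = atanh(-0.344) = -0.358622, z2 = atanh(0.779) = 1.042822; difference d = -1.401444
Var(d) = 1/65 + 1/176 = 0.0153846 + 0.0056818 = 0.0210664
z = d/√Var(d) = -1.401444 / √0.0210664 = -1.401444 / 0.145143 = -9.656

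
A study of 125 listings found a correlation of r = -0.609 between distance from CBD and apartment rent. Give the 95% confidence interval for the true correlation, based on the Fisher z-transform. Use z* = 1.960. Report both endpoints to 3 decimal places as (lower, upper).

(-0.709, -0.485)

z_r = atanh(-0.609) = -0.707330;  SE = 1/√(n−3) = 1/√122 = 0.090536
z-limits: -0.707330 ± 1.960·0.090536 = -0.707330 ± 0.177451 = [-0.884781, -0.529879]
ρ-limits: (tanh -0.884781, tanh -0.529879) = (-0.709, -0.485)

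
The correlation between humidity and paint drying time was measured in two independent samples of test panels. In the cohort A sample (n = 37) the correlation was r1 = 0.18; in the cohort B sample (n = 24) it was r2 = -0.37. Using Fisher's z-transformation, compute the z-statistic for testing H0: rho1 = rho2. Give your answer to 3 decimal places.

Fisher z-transforms: z1 = atanh(0.18) = 0.181983, z2 = atanh(-0.37) = -0.388423; difference d = 0.570406
Var(d) = 1/34 + 1/21 = 0.0294118 + 0.0476190 = 0.0770308
z = d/√Var(d) = 0.570406 / √0.0770308 = 0.570406 / 0.277544 = 2.055

2.055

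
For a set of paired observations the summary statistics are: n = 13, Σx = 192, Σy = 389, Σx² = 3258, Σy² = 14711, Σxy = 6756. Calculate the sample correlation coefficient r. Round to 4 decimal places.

0.8876

S_xy = nΣxy − ΣxΣy = 13·6756 − 192·389 = 87828 − 74688 = 13140
S_xx = nΣx² − (Σx)² = 13·3258 − 192² = 42354 − 36864 = 5490
S_yy = nΣy² − (Σy)² = 13·14711 − 389² = 191243 − 151321 = 39922
r = S_xy / √(S_xx·S_yy) = 13140 / √(5490·39922) = 13140 / √219171780 = 13140 / 14804.4514 = 0.8876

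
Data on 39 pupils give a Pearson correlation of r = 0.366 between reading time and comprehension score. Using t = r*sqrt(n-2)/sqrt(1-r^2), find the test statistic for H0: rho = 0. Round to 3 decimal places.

2.392

t = r·√(n−2) / √(1−r²) with r = 0.366, n = 39
  = 0.366·√37 / √(1 − 0.133956)
  = 0.366·6.082763 / 0.930615
  = 2.226291 / 0.930615 = 2.392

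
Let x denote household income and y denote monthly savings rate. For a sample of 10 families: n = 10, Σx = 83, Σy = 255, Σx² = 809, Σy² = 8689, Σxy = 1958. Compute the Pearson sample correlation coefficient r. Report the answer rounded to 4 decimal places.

-0.3093

Numerator: nΣxy − (Σx)(Σy) = 10·1958 − (83)(255) = -1585
Denominator: √[(nΣx²−(Σx)²)(nΣy²−(Σy)²)]
  nΣx²−(Σx)² = 10·809 − 6889 = 1201;  nΣy²−(Σy)² = 10·8689 − 65025 = 21865
  √(1201·21865) = √26259865 = 5124.4380
r = -1585 / 5124.4380 = -0.3093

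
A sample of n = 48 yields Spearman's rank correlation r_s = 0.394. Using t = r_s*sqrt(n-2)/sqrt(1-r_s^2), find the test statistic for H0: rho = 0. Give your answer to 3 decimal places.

1 − r_s² = 1 − 0.155236 = 0.844764;  √(1−r_s²) = 0.919110
√(n−2) = √46 = 6.782330
t = r_s·√(n−2)/√(1−r_s²) = 0.394 · 6.782330 / 0.919110 = 2.907

2.907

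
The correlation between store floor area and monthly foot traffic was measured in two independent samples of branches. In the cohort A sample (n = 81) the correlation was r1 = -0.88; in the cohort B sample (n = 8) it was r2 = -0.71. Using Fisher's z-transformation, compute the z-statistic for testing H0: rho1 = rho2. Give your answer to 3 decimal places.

z1 = atanh(-0.88) = -1.375768,  z2 = atanh(-0.71) = -0.887184
SE = √(1/(n1−3) + 1/(n2−3)) = √(1/78 + 1/5) = √(0.0128205 + 0.2000000) = √0.2128205 = 0.461325
z = (z1 − z2)/SE = (-1.375768 − (-0.887184)) / 0.461325 = -0.488584 / 0.461325 = -1.059

-1.059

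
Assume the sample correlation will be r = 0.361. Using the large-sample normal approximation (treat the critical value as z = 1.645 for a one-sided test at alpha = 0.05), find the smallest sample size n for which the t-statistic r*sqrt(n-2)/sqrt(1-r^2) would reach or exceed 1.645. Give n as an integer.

Need r·√(n−2)/√(1−r²) ≥ 1.645
√(n−2) ≥ 1.645·√(1−0.130321) / 0.361 = 1.645·0.932566 / 0.361 = 4.2495
n−2 ≥ 18.0583  ⇒  n ≥ 20.0583
Smallest integer n = 21

21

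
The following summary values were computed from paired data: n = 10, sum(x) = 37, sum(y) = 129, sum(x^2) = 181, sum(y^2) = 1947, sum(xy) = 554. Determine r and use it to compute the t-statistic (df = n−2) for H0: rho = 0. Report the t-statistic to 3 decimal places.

S_xy = nΣxy − ΣxΣy = 10·554 − 37·129 = 5540 − 4773 = 767
S_xx = nΣx² − (Σx)² = 10·181 − 37² = 1810 − 1369 = 441
S_yy = nΣy² − (Σy)² = 10·1947 − 129² = 19470 − 16641 = 2829
r = S_xy / √(S_xx·S_yy) = 767 / √(441·2829) = 767 / √1247589 = 767 / 1116.9552 = 0.6867
t = r·√(n−2)/√(1−r²) = 0.6867·√8 / √(1−0.471557) = 1.942281 / 0.726941 = 2.672

2.672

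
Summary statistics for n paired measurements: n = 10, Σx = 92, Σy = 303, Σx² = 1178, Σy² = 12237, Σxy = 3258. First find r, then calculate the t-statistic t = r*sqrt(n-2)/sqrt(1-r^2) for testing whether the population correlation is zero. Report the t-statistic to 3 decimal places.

1.495

S_xy = nΣxy − ΣxΣy = 10·3258 − 92·303 = 32580 − 27876 = 4704
S_xx = nΣx² − (Σx)² = 10·1178 − 92² = 11780 − 8464 = 3316
S_yy = nΣy² − (Σy)² = 10·12237 − 303² = 122370 − 91809 = 30561
r = S_xy / √(S_xx·S_yy) = 4704 / √(3316·30561) = 4704 / √101340276 = 4704 / 10066.7907 = 0.4673
t = r·√(n−2)/√(1−r²) = 0.4673·√8 / √(1−0.218369) = 1.321724 / 0.884099 = 1.495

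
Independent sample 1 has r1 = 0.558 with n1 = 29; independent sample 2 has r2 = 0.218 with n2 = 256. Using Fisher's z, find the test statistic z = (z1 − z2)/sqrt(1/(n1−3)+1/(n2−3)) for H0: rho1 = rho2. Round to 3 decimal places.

1.983

z1 = atanh(0.558) = 0.629924,  z2 = atanh(0.218) = 0.221555
SE = √(1/(n1−3) + 1/(n2−3)) = √(1/26 + 1/253) = √(0.0384615 + 0.0039526) = √0.0424141 = 0.205947
z = (z1 − z2)/SE = (0.629924 − 0.221555) / 0.205947 = 0.408369 / 0.205947 = 1.983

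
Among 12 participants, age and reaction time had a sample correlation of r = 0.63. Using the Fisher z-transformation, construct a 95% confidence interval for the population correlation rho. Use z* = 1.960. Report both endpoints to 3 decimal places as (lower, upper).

z_r = atanh(0.63) = 0.741416;  SE = 1/√(n−3) = 1/√9 = 0.333333
z-limits: 0.741416 ± 1.960·0.333333 = 0.741416 ± 0.653333 = [0.088083, 1.394749]
ρ-limits: (tanh 0.088083, tanh 1.394749) = (0.088, 0.884)

(0.088, 0.884)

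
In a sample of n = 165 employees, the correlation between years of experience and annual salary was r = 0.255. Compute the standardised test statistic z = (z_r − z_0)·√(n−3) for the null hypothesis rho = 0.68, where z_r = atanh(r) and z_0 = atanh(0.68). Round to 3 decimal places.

-7.234

z_r = atanh(0.255) = 0.260753,  z_0 = atanh(0.68) = 0.829114
SE = 1/√(n−3) = 1/√162 = 0.078567
z = (z_r − z_0)/SE = (0.260753 − 0.829114) / 0.078567 = -0.568361 / 0.078567 = -7.234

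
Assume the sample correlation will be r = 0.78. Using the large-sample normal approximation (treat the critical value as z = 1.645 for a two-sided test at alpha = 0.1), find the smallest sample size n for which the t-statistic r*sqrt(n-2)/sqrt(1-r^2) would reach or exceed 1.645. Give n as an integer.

r√(n−2)/√(1−r²) ≥ 1.645  ⇔  n−2 ≥ (1.645)²·(1−r²)/r²
(1−r²)/r² = (1−0.6084)/0.6084 = 0.6437
n ≥ 2 + 2.706025·0.6437 = 2 + 1.7419 = 3.7419
⌈3.7419⌉ = 4

4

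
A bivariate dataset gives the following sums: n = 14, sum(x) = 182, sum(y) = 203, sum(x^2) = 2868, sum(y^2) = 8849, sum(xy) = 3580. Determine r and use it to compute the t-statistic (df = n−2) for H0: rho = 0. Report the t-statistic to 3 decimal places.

S_xy = nΣxy − ΣxΣy = 14·3580 − 182·203 = 50120 − 36946 = 13174
S_xx = nΣx² − (Σx)² = 14·2868 − 182² = 40152 − 33124 = 7028
S_yy = nΣy² − (Σy)² = 14·8849 − 203² = 123886 − 41209 = 82677
r = S_xy / √(S_xx·S_yy) = 13174 / √(7028·82677) = 13174 / √581053956 = 13174 / 24105.0608 = 0.5465
t = r·√(n−2)/√(1−r²) = 0.5465·√12 / √(1−0.298662) = 1.893132 / 0.837459 = 2.261

2.261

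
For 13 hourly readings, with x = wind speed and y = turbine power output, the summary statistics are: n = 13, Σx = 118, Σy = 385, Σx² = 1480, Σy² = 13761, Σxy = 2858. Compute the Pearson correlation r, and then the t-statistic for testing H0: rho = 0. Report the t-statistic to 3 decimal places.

Numerator: nΣxy − (Σx)(Σy) = 13·2858 − (118)(385) = -8276
Denominator: √[(nΣx²−(Σx)²)(nΣy²−(Σy)²)]
  nΣx²−(Σx)² = 13·1480 − 13924 = 5316;  nΣy²−(Σy)² = 13·13761 − 148225 = 30668
  √(5316·30668) = √163031088 = 12768.3628
r = -8276 / 12768.3628 = -0.6482
t = r·√(n−2)/√(1−r²) = -0.6482·√11 / √(1−0.420163) = -2.149836 / 0.761470 = -2.823

-2.823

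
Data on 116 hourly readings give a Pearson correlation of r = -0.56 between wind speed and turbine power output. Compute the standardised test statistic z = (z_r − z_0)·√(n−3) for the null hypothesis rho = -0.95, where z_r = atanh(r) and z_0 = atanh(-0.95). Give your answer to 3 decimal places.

12.745

z_r = atanh(-0.56) = -0.632833,  z_0 = atanh(-0.95) = -1.831781
SE = 1/√(n−3) = 1/√113 = 0.094072
z = (z_r − z_0)/SE = (-0.632833 − (-1.831781)) / 0.094072 = 1.198948 / 0.094072 = 12.745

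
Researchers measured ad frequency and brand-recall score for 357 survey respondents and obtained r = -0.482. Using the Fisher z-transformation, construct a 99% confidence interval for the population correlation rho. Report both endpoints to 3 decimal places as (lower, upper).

z_r = atanh(-0.482) = -0.525586;  SE = 1/√(n−3) = 1/√354 = 0.053149
z-limits: -0.525586 ± 2.576·0.053149 = -0.525586 ± 0.136912 = [-0.662498, -0.388674]
ρ-limits: (tanh -0.662498, tanh -0.388674) = (-0.580, -0.370)

(-0.580, -0.370)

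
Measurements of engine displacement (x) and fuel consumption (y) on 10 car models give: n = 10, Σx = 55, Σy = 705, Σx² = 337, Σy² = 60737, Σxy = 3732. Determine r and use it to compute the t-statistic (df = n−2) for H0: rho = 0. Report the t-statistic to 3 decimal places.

-0.686

S_xy = nΣxy − ΣxΣy = 10·3732 − 55·705 = 37320 − 38775 = -1455
S_xx = nΣx² − (Σx)² = 10·337 − 55² = 3370 − 3025 = 345
S_yy = nΣy² − (Σy)² = 10·60737 − 705² = 607370 − 497025 = 110345
r = S_xy / √(S_xx·S_yy) = -1455 / √(345·110345) = -1455 / √38069025 = -1455 / 6170.0101 = -0.2358
t = r·√(n−2)/√(1−r²) = -0.2358·√8 / √(1−0.055602) = -0.666943 / 0.971801 = -0.686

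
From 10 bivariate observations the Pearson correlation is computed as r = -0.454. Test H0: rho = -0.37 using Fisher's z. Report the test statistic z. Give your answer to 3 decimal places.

-0.268

Fisher z: atanh(-0.454) = -0.489727, atanh(-0.37) = -0.388423
z = (z_r − z_0)·√(n−3) = (-0.489727 − (-0.388423))·√7 = -0.101304 · 2.645751 = -0.268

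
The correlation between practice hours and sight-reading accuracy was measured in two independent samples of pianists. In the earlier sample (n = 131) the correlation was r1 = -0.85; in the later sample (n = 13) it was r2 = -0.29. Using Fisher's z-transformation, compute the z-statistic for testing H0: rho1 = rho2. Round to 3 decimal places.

Fisher z-transforms: z1 = atanh(-0.85) = -1.256153, z2 = atanh(-0.29) = -0.298566; difference d = -0.957587
Var(d) = 1/128 + 1/10 = 0.0078125 + 0.1000000 = 0.1078125
z = d/√Var(d) = -0.957587 / √0.1078125 = -0.957587 / 0.328348 = -2.916

-2.916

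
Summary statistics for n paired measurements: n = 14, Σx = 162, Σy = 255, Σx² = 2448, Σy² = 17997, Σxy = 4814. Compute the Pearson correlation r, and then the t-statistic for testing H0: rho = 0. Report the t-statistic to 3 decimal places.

3.155

Numerator: nΣxy − (Σx)(Σy) = 14·4814 − (162)(255) = 26086
Denominator: √[(nΣx²−(Σx)²)(nΣy²−(Σy)²)]
  nΣx²−(Σx)² = 14·2448 − 26244 = 8028;  nΣy²−(Σy)² = 14·17997 − 65025 = 186933
  √(8028·186933) = √1500698124 = 38738.8452
r = 26086 / 38738.8452 = 0.6734
t = r·√(n−2)/√(1−r²) = 0.6734·√12 / √(1−0.453468) = 2.332726 / 0.739278 = 3.155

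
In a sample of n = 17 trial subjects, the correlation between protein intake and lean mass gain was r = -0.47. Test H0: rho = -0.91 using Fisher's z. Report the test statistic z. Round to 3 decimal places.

3.807

z_r = atanh(-0.47) = -0.510070,  z_0 = atanh(-0.91) = -1.527524
SE = 1/√(n−3) = 1/√14 = 0.267261
z = (z_r − z_0)/SE = (-0.510070 − (-1.527524)) / 0.267261 = 1.017454 / 0.267261 = 3.807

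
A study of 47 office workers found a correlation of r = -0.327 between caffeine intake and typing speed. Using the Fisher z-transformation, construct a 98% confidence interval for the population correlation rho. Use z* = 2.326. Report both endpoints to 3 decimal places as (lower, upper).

(-0.598, 0.011)

z_r = atanh(-0.327) = -0.339465;  SE = 1/√(n−3) = 1/√44 = 0.150756
z-limits: -0.339465 ± 2.326·0.150756 = -0.339465 ± 0.350658 = [-0.690123, 0.011193]
ρ-limits: (tanh -0.690123, tanh 0.011193) = (-0.598, 0.011)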